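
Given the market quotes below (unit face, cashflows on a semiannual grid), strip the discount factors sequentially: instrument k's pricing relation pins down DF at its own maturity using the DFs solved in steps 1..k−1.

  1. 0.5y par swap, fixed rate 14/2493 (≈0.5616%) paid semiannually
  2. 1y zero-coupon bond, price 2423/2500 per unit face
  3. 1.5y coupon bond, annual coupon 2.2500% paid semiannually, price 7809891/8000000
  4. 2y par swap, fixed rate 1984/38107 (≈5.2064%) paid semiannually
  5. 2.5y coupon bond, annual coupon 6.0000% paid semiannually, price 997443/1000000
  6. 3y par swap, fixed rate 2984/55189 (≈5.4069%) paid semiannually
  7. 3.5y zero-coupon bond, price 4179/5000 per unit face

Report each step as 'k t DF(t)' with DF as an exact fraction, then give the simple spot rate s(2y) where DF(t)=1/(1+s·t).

step 1 [0.5y] swap r/2=7/2493: DF=(1 − 7/2493·(0))/(1+7/2493) = 2493/2500 ≈ 0.997200
step 2 [1y] zero: DF = P = 2423/2500 ≈ 0.969200
step 3 [1.5y] bond c/2=9/800: DF=(7809891/8000000 − 9/800·(0.997200+0.969200))/(1+9/800) = 1887/2000 ≈ 0.943500
step 4 [2y] swap r/2=992/38107: DF=(1 − 992/38107·(0.997200+0.969200+0.943500))/(1+992/38107) = 563/625 ≈ 0.900800
step 5 [2.5y] bond c/2=3/100: DF=(997443/1000000 − 3/100·(0.997200+0.969200+0.943500+0.900800))/(1+3/100) = 4287/5000 ≈ 0.857400
step 6 [3y] swap r/2=1492/55189: DF=(1 − 1492/55189·(0.997200+0.969200+0.943500+0.900800+0.857400))/(1+1492/55189) = 2127/2500 ≈ 0.850800
step 7 [3.5y] zero: DF = P = 4179/5000 ≈ 0.835800

1 1/2 2493/2500
2 1 2423/2500
3 3/2 1887/2000
4 2 563/625
5 5/2 4287/5000
6 3 2127/2500
7 7/2 4179/5000
s(2y) = (1/(563/625) − 1)/(2) = 31/563 ≈ 5.5062%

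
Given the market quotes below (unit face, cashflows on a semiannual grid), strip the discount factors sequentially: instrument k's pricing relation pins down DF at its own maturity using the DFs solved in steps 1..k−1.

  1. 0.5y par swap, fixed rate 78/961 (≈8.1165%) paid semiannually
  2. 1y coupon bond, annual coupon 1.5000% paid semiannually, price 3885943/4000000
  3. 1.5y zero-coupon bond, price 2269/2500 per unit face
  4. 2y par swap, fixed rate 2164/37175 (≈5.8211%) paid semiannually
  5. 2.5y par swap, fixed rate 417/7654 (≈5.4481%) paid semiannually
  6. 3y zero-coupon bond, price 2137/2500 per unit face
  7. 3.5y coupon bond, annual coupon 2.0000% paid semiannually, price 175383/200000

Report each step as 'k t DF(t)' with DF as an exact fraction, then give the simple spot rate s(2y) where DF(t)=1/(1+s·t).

1 1/2 961/1000
2 1 9571/10000
3 3/2 2269/2500
4 2 4459/5000
5 5/2 8749/10000
6 3 2137/2500
7 7/2 8143/10000
s(2y) = (1/(4459/5000) − 1)/(2) = 541/8918 ≈ 6.0664%

step 1 [0.5y] swap r/2=39/961: DF=(1 − 39/961·(0))/(1+39/961) = 961/1000 ≈ 0.961000
step 2 [1y] bond c/2=3/400: DF=(3885943/4000000 − 3/400·(0.961000))/(1+3/400) = 9571/10000 ≈ 0.957100
step 3 [1.5y] zero: DF = P = 2269/2500 ≈ 0.907600
step 4 [2y] swap r/2=1082/37175: DF=(1 − 1082/37175·(0.961000+0.957100+0.907600))/(1+1082/37175) = 4459/5000 ≈ 0.891800
step 5 [2.5y] swap r/2=417/15308: DF=(1 − 417/15308·(0.961000+0.957100+0.907600+0.891800))/(1+417/15308) = 8749/10000 ≈ 0.874900
step 6 [3y] zero: DF = P = 2137/2500 ≈ 0.854800
step 7 [3.5y] bond c/2=1/100: DF=(175383/200000 − 1/100·(0.961000+0.957100+0.907600+0.891800+0.874900+0.854800))/(1+1/100) = 8143/10000 ≈ 0.814300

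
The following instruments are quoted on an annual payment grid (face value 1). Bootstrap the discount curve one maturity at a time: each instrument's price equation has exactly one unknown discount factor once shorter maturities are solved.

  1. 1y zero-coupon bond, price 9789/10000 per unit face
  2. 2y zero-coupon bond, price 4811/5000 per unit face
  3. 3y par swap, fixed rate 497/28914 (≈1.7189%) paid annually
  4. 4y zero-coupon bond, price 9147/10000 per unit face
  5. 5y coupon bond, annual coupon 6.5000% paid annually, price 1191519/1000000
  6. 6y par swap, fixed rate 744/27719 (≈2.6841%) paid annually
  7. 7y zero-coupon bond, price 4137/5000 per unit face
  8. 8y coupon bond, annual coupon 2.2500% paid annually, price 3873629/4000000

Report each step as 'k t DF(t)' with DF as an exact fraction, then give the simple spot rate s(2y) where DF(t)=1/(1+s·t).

1 1 9789/10000
2 2 4811/5000
3 3 9503/10000
4 4 9147/10000
5 5 1773/2000
6 6 532/625
7 7 4137/5000
8 8 8069/10000
s(2y) = (1/(4811/5000) − 1)/(2) = 189/9622 ≈ 1.9642%

step 1 [1y] zero: DF = P = 9789/10000 ≈ 0.978900
step 2 [2y] zero: DF = P = 4811/5000 ≈ 0.962200
step 3 [3y] swap r/1=497/28914: DF=(1 − 497/28914·(0.978900+0.962200))/(1+497/28914) = 9503/10000 ≈ 0.950300
step 4 [4y] zero: DF = P = 9147/10000 ≈ 0.914700
step 5 [5y] bond c/1=13/200: DF=(1191519/1000000 − 13/200·(0.978900+0.962200+0.950300+0.914700))/(1+13/200) = 1773/2000 ≈ 0.886500
step 6 [6y] swap r/1=744/27719: DF=(1 − 744/27719·(0.978900+0.962200+0.950300+0.914700+0.886500))/(1+744/27719) = 532/625 ≈ 0.851200
step 7 [7y] zero: DF = P = 4137/5000 ≈ 0.827400
step 8 [8y] bond c/1=9/400: DF=(3873629/4000000 − 9/400·(0.978900+0.962200+0.950300+0.914700+0.886500+0.851200+0.827400))/(1+9/400) = 8069/10000 ≈ 0.806900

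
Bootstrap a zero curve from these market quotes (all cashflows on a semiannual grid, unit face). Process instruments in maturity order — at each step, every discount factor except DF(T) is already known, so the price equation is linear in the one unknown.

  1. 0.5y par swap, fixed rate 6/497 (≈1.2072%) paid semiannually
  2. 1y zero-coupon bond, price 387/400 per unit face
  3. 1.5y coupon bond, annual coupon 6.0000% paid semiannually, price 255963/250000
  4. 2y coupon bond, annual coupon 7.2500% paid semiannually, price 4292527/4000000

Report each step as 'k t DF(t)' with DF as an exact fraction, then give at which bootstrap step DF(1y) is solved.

1 1/2 497/500
2 1 387/400
3 3/2 9369/10000
4 2 4671/5000
DF(1y) is solved at step 2

step 1 [0.5y] swap r/2=3/497: DF=(1 − 3/497·(0))/(1+3/497) = 497/500 ≈ 0.994000
step 2 [1y] zero: DF = P = 387/400 ≈ 0.967500
step 3 [1.5y] bond c/2=3/100: DF=(255963/250000 − 3/100·(0.994000+0.967500))/(1+3/100) = 9369/10000 ≈ 0.936900
step 4 [2y] bond c/2=29/800: DF=(4292527/4000000 − 29/800·(0.994000+0.967500+0.936900))/(1+29/800) = 4671/5000 ≈ 0.934200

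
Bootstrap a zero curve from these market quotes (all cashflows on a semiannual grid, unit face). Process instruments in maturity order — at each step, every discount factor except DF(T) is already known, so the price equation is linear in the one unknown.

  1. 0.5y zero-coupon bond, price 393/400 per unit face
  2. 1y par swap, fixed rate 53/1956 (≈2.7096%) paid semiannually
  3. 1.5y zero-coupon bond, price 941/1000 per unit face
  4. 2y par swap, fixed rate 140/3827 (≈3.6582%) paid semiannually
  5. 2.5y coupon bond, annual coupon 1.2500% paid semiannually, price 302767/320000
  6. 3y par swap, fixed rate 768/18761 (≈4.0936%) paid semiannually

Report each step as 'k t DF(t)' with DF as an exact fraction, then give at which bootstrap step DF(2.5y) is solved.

step 1 [0.5y] zero: DF = P = 393/400 ≈ 0.982500
step 2 [1y] swap r/2=53/3912: DF=(1 − 53/3912·(0.982500))/(1+53/3912) = 1947/2000 ≈ 0.973500
step 3 [1.5y] zero: DF = P = 941/1000 ≈ 0.941000
step 4 [2y] swap r/2=70/3827: DF=(1 − 70/3827·(0.982500+0.973500+0.941000))/(1+70/3827) = 93/100 ≈ 0.930000
step 5 [2.5y] bond c/2=1/160: DF=(302767/320000 − 1/160·(0.982500+0.973500+0.941000+0.930000))/(1+1/160) = 1833/2000 ≈ 0.916500
step 6 [3y] swap r/2=384/18761: DF=(1 − 384/18761·(0.982500+0.973500+0.941000+0.930000+0.916500))/(1+384/18761) = 553/625 ≈ 0.884800

1 1/2 393/400
2 1 1947/2000
3 3/2 941/1000
4 2 93/100
5 5/2 1833/2000
6 3 553/625
DF(2.5y) is solved at step 5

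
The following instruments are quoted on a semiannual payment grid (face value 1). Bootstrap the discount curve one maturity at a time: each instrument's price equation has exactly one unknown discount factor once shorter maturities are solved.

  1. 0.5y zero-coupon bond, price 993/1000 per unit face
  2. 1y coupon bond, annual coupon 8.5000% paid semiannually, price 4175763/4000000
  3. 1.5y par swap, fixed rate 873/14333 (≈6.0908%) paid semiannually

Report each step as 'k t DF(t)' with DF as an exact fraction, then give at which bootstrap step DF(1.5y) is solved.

step 1 [0.5y] zero: DF = P = 993/1000 ≈ 0.993000
step 2 [1y] bond c/2=17/400: DF=(4175763/4000000 − 17/400·(0.993000))/(1+17/400) = 9609/10000 ≈ 0.960900
step 3 [1.5y] swap r/2=873/28666: DF=(1 − 873/28666·(0.993000+0.960900))/(1+873/28666) = 9127/10000 ≈ 0.912700

1 1/2 993/1000
2 1 9609/10000
3 3/2 9127/10000
DF(1.5y) is solved at step 3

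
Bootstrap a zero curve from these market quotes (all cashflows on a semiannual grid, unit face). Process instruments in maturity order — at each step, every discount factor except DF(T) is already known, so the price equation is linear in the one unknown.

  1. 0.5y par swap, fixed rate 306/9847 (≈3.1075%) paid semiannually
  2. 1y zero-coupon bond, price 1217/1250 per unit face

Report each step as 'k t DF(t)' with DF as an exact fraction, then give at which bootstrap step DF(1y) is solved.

step 1 [0.5y] swap r/2=153/9847: DF=(1 − 153/9847·(0))/(1+153/9847) = 9847/10000 ≈ 0.984700
step 2 [1y] zero: DF = P = 1217/1250 ≈ 0.973600

1 1/2 9847/10000
2 1 1217/1250
DF(1y) is solved at step 2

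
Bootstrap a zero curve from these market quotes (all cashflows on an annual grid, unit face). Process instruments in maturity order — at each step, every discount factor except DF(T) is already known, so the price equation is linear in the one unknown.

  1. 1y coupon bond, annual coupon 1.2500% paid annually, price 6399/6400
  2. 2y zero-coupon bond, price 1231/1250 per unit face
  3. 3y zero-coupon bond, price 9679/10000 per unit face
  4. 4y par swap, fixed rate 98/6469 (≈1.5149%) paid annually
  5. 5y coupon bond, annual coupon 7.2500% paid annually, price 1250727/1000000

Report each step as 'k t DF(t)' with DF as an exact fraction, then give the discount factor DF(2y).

step 1 [1y] bond c/1=1/80: DF=(6399/6400 − 1/80·(0))/(1+1/80) = 79/80 ≈ 0.987500
step 2 [2y] zero: DF = P = 1231/1250 ≈ 0.984800
step 3 [3y] zero: DF = P = 9679/10000 ≈ 0.967900
step 4 [4y] swap r/1=98/6469: DF=(1 − 98/6469·(0.987500+0.984800+0.967900))/(1+98/6469) = 2353/2500 ≈ 0.941200
step 5 [5y] bond c/1=29/400: DF=(1250727/1000000 − 29/400·(0.987500+0.984800+0.967900+0.941200))/(1+29/400) = 4519/5000 ≈ 0.903800

1 1 79/80
2 2 1231/1250
3 3 9679/10000
4 4 2353/2500
5 5 4519/5000
DF(2y) = 1231/1250 ≈ 0.984800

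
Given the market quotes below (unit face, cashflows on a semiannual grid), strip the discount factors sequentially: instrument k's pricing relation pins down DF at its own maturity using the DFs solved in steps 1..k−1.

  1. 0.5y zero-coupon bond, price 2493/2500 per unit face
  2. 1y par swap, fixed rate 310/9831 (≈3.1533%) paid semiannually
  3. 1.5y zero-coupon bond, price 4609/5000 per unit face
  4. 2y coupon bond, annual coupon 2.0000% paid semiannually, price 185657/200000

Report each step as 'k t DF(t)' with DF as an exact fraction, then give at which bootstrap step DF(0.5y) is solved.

1 1/2 2493/2500
2 1 969/1000
3 3/2 4609/5000
4 2 1781/2000
DF(0.5y) is solved at step 1

step 1 [0.5y] zero: DF = P = 2493/2500 ≈ 0.997200
step 2 [1y] swap r/2=155/9831: DF=(1 − 155/9831·(0.997200))/(1+155/9831) = 969/1000 ≈ 0.969000
step 3 [1.5y] zero: DF = P = 4609/5000 ≈ 0.921800
step 4 [2y] bond c/2=1/100: DF=(185657/200000 − 1/100·(0.997200+0.969000+0.921800))/(1+1/100) = 1781/2000 ≈ 0.890500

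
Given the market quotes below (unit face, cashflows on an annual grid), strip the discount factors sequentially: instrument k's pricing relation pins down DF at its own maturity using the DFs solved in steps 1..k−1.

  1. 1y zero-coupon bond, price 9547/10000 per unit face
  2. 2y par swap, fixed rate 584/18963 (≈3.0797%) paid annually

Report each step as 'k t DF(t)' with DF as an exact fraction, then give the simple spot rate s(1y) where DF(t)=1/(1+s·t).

step 1 [1y] zero: DF = P = 9547/10000 ≈ 0.954700
step 2 [2y] swap r/1=584/18963: DF=(1 − 584/18963·(0.954700))/(1+584/18963) = 1177/1250 ≈ 0.941600

1 1 9547/10000
2 2 1177/1250
s(1y) = (1/(9547/10000) − 1)/(1) = 453/9547 ≈ 4.7449%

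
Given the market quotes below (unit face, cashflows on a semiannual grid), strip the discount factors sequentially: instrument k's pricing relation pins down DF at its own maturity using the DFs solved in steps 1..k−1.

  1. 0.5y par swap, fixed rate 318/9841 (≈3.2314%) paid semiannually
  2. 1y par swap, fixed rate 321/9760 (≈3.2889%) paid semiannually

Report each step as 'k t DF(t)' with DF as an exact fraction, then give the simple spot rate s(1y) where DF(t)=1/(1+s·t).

step 1 [0.5y] swap r/2=159/9841: DF=(1 − 159/9841·(0))/(1+159/9841) = 9841/10000 ≈ 0.984100
step 2 [1y] swap r/2=321/19520: DF=(1 − 321/19520·(0.984100))/(1+321/19520) = 9679/10000 ≈ 0.967900

1 1/2 9841/10000
2 1 9679/10000
s(1y) = (1/(9679/10000) − 1)/(1) = 321/9679 ≈ 3.3165%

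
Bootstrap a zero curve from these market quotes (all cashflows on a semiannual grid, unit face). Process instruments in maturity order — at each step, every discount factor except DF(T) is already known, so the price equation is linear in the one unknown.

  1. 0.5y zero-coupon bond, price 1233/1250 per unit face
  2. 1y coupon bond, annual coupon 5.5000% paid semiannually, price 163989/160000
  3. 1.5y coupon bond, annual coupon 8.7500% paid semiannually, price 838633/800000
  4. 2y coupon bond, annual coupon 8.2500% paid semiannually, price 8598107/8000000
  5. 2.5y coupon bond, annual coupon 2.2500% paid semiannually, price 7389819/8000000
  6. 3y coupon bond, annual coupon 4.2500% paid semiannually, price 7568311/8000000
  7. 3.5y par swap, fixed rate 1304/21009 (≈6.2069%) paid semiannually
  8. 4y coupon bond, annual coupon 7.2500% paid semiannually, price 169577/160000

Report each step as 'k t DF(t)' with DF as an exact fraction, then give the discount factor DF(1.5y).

step 1 [0.5y] zero: DF = P = 1233/1250 ≈ 0.986400
step 2 [1y] bond c/2=11/400: DF=(163989/160000 − 11/400·(0.986400))/(1+11/400) = 9711/10000 ≈ 0.971100
step 3 [1.5y] bond c/2=7/160: DF=(838633/800000 − 7/160·(0.986400+0.971100))/(1+7/160) = 9223/10000 ≈ 0.922300
step 4 [2y] bond c/2=33/800: DF=(8598107/8000000 − 33/800·(0.986400+0.971100+0.922300))/(1+33/800) = 9181/10000 ≈ 0.918100
step 5 [2.5y] bond c/2=9/800: DF=(7389819/8000000 − 9/800·(0.986400+0.971100+0.922300+0.918100))/(1+9/800) = 1089/1250 ≈ 0.871200
step 6 [3y] bond c/2=17/800: DF=(7568311/8000000 − 17/800·(0.986400+0.971100+0.922300+0.918100+0.871200))/(1+17/800) = 2073/2500 ≈ 0.829200
step 7 [3.5y] swap r/2=652/21009: DF=(1 − 652/21009·(0.986400+0.971100+0.922300+0.918100+0.871200+0.829200))/(1+652/21009) = 2011/2500 ≈ 0.804400
step 8 [4y] bond c/2=29/800: DF=(169577/160000 − 29/800·(0.986400+0.971100+0.922300+0.918100+0.871200+0.829200+0.804400))/(1+29/800) = 8023/10000 ≈ 0.802300

1 1/2 1233/1250
2 1 9711/10000
3 3/2 9223/10000
4 2 9181/10000
5 5/2 1089/1250
6 3 2073/2500
7 7/2 2011/2500
8 4 8023/10000
DF(1.5y) = 9223/10000 ≈ 0.922300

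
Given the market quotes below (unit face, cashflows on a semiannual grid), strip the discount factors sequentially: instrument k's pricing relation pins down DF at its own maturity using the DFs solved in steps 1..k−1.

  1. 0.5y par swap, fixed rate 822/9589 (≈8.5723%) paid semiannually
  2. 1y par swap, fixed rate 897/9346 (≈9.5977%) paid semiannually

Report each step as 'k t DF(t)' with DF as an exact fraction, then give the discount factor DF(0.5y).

1 1/2 9589/10000
2 1 9103/10000
DF(0.5y) = 9589/10000 ≈ 0.958900

step 1 [0.5y] swap r/2=411/9589: DF=(1 − 411/9589·(0))/(1+411/9589) = 9589/10000 ≈ 0.958900
step 2 [1y] swap r/2=897/18692: DF=(1 − 897/18692·(0.958900))/(1+897/18692) = 9103/10000 ≈ 0.910300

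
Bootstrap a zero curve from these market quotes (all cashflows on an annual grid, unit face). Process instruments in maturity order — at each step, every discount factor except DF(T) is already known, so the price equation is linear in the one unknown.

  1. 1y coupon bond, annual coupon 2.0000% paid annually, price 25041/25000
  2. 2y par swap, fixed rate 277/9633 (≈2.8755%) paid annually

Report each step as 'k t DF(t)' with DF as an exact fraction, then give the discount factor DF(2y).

step 1 [1y] bond c/1=1/50: DF=(25041/25000 − 1/50·(0))/(1+1/50) = 491/500 ≈ 0.982000
step 2 [2y] swap r/1=277/9633: DF=(1 − 277/9633·(0.982000))/(1+277/9633) = 4723/5000 ≈ 0.944600

1 1 491/500
2 2 4723/5000
DF(2y) = 4723/5000 ≈ 0.944600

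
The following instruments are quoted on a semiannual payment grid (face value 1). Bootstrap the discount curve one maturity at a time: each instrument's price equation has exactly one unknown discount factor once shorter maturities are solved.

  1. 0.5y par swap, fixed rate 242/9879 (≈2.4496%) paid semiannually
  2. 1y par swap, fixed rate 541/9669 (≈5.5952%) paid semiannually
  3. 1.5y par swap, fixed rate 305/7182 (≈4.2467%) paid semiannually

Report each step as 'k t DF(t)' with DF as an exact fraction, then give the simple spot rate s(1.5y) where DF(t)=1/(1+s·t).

step 1 [0.5y] swap r/2=121/9879: DF=(1 − 121/9879·(0))/(1+121/9879) = 9879/10000 ≈ 0.987900
step 2 [1y] swap r/2=541/19338: DF=(1 − 541/19338·(0.987900))/(1+541/19338) = 9459/10000 ≈ 0.945900
step 3 [1.5y] swap r/2=305/14364: DF=(1 − 305/14364·(0.987900+0.945900))/(1+305/14364) = 939/1000 ≈ 0.939000

1 1/2 9879/10000
2 1 9459/10000
3 3/2 939/1000
s(1.5y) = (1/(939/1000) − 1)/(3/2) = 122/2817 ≈ 4.3308%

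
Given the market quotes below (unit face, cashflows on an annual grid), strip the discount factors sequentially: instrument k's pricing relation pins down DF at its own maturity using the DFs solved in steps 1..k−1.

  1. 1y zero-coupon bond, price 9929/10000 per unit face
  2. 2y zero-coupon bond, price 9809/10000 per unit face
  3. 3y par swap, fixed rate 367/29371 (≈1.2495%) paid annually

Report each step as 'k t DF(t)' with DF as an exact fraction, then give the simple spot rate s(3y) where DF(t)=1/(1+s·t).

1 1 9929/10000
2 2 9809/10000
3 3 9633/10000
s(3y) = (1/(9633/10000) − 1)/(3) = 367/28899 ≈ 1.2699%

step 1 [1y] zero: DF = P = 9929/10000 ≈ 0.992900
step 2 [2y] zero: DF = P = 9809/10000 ≈ 0.980900
step 3 [3y] swap r/1=367/29371: DF=(1 − 367/29371·(0.992900+0.980900))/(1+367/29371) = 9633/10000 ≈ 0.963300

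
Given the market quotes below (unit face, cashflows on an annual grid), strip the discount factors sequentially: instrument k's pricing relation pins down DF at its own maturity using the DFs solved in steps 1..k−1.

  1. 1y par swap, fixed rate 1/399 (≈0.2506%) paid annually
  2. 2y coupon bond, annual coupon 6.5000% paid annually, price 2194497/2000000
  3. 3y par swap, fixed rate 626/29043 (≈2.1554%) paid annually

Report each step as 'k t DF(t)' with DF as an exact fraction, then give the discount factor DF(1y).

1 1 399/400
2 2 4847/5000
3 3 4687/5000
DF(1y) = 399/400 ≈ 0.997500

step 1 [1y] swap r/1=1/399: DF=(1 − 1/399·(0))/(1+1/399) = 399/400 ≈ 0.997500
step 2 [2y] bond c/1=13/200: DF=(2194497/2000000 − 13/200·(0.997500))/(1+13/200) = 4847/5000 ≈ 0.969400
step 3 [3y] swap r/1=626/29043: DF=(1 − 626/29043·(0.997500+0.969400))/(1+626/29043) = 4687/5000 ≈ 0.937400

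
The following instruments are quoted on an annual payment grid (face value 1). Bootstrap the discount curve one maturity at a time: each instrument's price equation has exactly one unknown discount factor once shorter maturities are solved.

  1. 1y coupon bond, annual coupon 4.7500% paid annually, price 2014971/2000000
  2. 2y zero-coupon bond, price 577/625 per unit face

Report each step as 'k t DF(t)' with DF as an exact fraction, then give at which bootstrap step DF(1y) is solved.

1 1 4809/5000
2 2 577/625
DF(1y) is solved at step 1

step 1 [1y] bond c/1=19/400: DF=(2014971/2000000 − 19/400·(0))/(1+19/400) = 4809/5000 ≈ 0.961800
step 2 [2y] zero: DF = P = 577/625 ≈ 0.923200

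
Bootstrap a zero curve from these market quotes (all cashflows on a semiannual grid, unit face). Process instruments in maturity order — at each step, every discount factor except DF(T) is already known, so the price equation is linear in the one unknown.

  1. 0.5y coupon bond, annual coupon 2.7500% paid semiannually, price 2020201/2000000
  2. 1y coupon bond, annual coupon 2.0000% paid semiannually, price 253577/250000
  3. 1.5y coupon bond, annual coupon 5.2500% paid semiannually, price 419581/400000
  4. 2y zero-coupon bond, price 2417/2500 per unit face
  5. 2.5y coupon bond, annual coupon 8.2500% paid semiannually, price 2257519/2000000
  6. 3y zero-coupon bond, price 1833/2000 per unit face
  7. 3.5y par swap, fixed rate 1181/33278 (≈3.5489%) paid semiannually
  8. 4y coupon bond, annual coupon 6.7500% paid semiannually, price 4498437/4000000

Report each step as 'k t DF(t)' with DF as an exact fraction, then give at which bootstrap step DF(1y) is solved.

step 1 [0.5y] bond c/2=11/800: DF=(2020201/2000000 − 11/800·(0))/(1+11/800) = 2491/2500 ≈ 0.996400
step 2 [1y] bond c/2=1/100: DF=(253577/250000 − 1/100·(0.996400))/(1+1/100) = 1243/1250 ≈ 0.994400
step 3 [1.5y] bond c/2=21/800: DF=(419581/400000 − 21/800·(0.996400+0.994400))/(1+21/800) = 607/625 ≈ 0.971200
step 4 [2y] zero: DF = P = 2417/2500 ≈ 0.966800
step 5 [2.5y] bond c/2=33/800: DF=(2257519/2000000 − 33/800·(0.996400+0.994400+0.971200+0.966800))/(1+33/800) = 2321/2500 ≈ 0.928400
step 6 [3y] zero: DF = P = 1833/2000 ≈ 0.916500
step 7 [3.5y] swap r/2=1181/66556: DF=(1 − 1181/66556·(0.996400+0.994400+0.971200+0.966800+0.928400+0.916500))/(1+1181/66556) = 8819/10000 ≈ 0.881900
step 8 [4y] bond c/2=27/800: DF=(4498437/4000000 − 27/800·(0.996400+0.994400+0.971200+0.966800+0.928400+0.916500+0.881900))/(1+27/800) = 4353/5000 ≈ 0.870600

1 1/2 2491/2500
2 1 1243/1250
3 3/2 607/625
4 2 2417/2500
5 5/2 2321/2500
6 3 1833/2000
7 7/2 8819/10000
8 4 4353/5000
DF(1y) is solved at step 2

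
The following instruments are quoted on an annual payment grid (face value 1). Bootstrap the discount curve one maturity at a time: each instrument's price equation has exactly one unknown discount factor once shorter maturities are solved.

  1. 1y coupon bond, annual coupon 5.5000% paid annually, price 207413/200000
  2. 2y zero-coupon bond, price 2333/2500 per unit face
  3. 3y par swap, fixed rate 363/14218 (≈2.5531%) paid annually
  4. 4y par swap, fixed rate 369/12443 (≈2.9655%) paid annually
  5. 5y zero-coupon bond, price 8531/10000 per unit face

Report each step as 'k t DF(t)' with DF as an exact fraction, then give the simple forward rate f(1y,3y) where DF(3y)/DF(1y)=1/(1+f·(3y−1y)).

1 1 983/1000
2 2 2333/2500
3 3 4637/5000
4 4 8893/10000
5 5 8531/10000
f(1y,3y) = ((983/1000)/(4637/5000) − 1)/(2) = 139/4637 ≈ 2.9976%

step 1 [1y] bond c/1=11/200: DF=(207413/200000 − 11/200·(0))/(1+11/200) = 983/1000 ≈ 0.983000
step 2 [2y] zero: DF = P = 2333/2500 ≈ 0.933200
step 3 [3y] swap r/1=363/14218: DF=(1 − 363/14218·(0.983000+0.933200))/(1+363/14218) = 4637/5000 ≈ 0.927400
step 4 [4y] swap r/1=369/12443: DF=(1 − 369/12443·(0.983000+0.933200+0.927400))/(1+369/12443) = 8893/10000 ≈ 0.889300
step 5 [5y] zero: DF = P = 8531/10000 ≈ 0.853100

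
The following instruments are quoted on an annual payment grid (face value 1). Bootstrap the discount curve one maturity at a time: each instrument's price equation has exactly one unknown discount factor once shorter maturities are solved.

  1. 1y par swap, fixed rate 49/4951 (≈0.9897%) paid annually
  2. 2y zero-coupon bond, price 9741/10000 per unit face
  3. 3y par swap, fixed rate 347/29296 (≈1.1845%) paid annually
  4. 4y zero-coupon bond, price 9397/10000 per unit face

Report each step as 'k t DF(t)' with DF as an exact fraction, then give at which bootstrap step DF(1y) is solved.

step 1 [1y] swap r/1=49/4951: DF=(1 − 49/4951·(0))/(1+49/4951) = 4951/5000 ≈ 0.990200
step 2 [2y] zero: DF = P = 9741/10000 ≈ 0.974100
step 3 [3y] swap r/1=347/29296: DF=(1 − 347/29296·(0.990200+0.974100))/(1+347/29296) = 9653/10000 ≈ 0.965300
step 4 [4y] zero: DF = P = 9397/10000 ≈ 0.939700

1 1 4951/5000
2 2 9741/10000
3 3 9653/10000
4 4 9397/10000
DF(1y) is solved at step 1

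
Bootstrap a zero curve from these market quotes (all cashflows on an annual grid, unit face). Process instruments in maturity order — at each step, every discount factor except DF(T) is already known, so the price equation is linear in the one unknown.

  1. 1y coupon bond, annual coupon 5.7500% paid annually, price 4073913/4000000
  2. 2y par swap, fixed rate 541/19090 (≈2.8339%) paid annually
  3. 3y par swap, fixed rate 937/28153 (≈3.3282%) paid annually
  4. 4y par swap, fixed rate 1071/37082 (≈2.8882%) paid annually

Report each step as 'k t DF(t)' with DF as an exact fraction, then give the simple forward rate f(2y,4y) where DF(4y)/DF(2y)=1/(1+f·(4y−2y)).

1 1 9631/10000
2 2 9459/10000
3 3 9063/10000
4 4 8929/10000
f(2y,4y) = ((9459/10000)/(8929/10000) − 1)/(2) = 265/8929 ≈ 2.9679%

step 1 [1y] bond c/1=23/400: DF=(4073913/4000000 − 23/400·(0))/(1+23/400) = 9631/10000 ≈ 0.963100
step 2 [2y] swap r/1=541/19090: DF=(1 − 541/19090·(0.963100))/(1+541/19090) = 9459/10000 ≈ 0.945900
step 3 [3y] swap r/1=937/28153: DF=(1 − 937/28153·(0.963100+0.945900))/(1+937/28153) = 9063/10000 ≈ 0.906300
step 4 [4y] swap r/1=1071/37082: DF=(1 − 1071/37082·(0.963100+0.945900+0.906300))/(1+1071/37082) = 8929/10000 ≈ 0.892900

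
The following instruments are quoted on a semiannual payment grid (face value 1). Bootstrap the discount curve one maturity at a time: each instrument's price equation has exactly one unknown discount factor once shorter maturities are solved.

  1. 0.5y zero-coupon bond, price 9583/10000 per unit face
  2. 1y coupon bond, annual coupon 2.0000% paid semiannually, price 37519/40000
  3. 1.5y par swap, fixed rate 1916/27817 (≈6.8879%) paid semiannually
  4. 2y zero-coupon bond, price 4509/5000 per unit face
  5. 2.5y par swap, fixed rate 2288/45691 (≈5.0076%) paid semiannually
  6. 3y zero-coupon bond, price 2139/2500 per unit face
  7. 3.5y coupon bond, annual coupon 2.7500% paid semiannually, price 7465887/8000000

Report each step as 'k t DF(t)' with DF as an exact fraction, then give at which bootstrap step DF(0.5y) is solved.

step 1 [0.5y] zero: DF = P = 9583/10000 ≈ 0.958300
step 2 [1y] bond c/2=1/100: DF=(37519/40000 − 1/100·(0.958300))/(1+1/100) = 1149/1250 ≈ 0.919200
step 3 [1.5y] swap r/2=958/27817: DF=(1 − 958/27817·(0.958300+0.919200))/(1+958/27817) = 4521/5000 ≈ 0.904200
step 4 [2y] zero: DF = P = 4509/5000 ≈ 0.901800
step 5 [2.5y] swap r/2=1144/45691: DF=(1 − 1144/45691·(0.958300+0.919200+0.904200+0.901800))/(1+1144/45691) = 1107/1250 ≈ 0.885600
step 6 [3y] zero: DF = P = 2139/2500 ≈ 0.855600
step 7 [3.5y] bond c/2=11/800: DF=(7465887/8000000 − 11/800·(0.958300+0.919200+0.904200+0.901800+0.885600+0.855600))/(1+11/800) = 847/1000 ≈ 0.847000

1 1/2 9583/10000
2 1 1149/1250
3 3/2 4521/5000
4 2 4509/5000
5 5/2 1107/1250
6 3 2139/2500
7 7/2 847/1000
DF(0.5y) is solved at step 1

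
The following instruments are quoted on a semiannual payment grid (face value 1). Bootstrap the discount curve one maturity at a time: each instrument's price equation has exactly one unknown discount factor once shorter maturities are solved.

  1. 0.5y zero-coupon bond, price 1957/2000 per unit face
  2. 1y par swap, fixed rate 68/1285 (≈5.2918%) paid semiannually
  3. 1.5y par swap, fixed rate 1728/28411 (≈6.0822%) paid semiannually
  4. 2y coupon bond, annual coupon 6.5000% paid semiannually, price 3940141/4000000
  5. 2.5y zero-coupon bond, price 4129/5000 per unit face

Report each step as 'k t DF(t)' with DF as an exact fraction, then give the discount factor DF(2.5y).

1 1/2 1957/2000
2 1 949/1000
3 3/2 571/625
4 2 4323/5000
5 5/2 4129/5000
DF(2.5y) = 4129/5000 ≈ 0.825800

step 1 [0.5y] zero: DF = P = 1957/2000 ≈ 0.978500
step 2 [1y] swap r/2=34/1285: DF=(1 − 34/1285·(0.978500))/(1+34/1285) = 949/1000 ≈ 0.949000
step 3 [1.5y] swap r/2=864/28411: DF=(1 − 864/28411·(0.978500+0.949000))/(1+864/28411) = 571/625 ≈ 0.913600
step 4 [2y] bond c/2=13/400: DF=(3940141/4000000 − 13/400·(0.978500+0.949000+0.913600))/(1+13/400) = 4323/5000 ≈ 0.864600
step 5 [2.5y] zero: DF = P = 4129/5000 ≈ 0.825800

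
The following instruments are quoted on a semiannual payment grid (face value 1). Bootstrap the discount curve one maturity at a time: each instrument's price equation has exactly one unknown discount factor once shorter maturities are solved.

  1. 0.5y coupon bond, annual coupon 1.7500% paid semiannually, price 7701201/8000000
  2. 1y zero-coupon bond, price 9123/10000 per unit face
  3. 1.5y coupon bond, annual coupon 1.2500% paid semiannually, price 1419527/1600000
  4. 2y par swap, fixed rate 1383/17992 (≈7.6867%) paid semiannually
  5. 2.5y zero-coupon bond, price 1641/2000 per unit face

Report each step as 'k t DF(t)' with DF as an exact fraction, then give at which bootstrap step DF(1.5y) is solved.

step 1 [0.5y] bond c/2=7/800: DF=(7701201/8000000 − 7/800·(0))/(1+7/800) = 9543/10000 ≈ 0.954300
step 2 [1y] zero: DF = P = 9123/10000 ≈ 0.912300
step 3 [1.5y] bond c/2=1/160: DF=(1419527/1600000 − 1/160·(0.954300+0.912300))/(1+1/160) = 8701/10000 ≈ 0.870100
step 4 [2y] swap r/2=1383/35984: DF=(1 − 1383/35984·(0.954300+0.912300+0.870100))/(1+1383/35984) = 8617/10000 ≈ 0.861700
step 5 [2.5y] zero: DF = P = 1641/2000 ≈ 0.820500

1 1/2 9543/10000
2 1 9123/10000
3 3/2 8701/10000
4 2 8617/10000
5 5/2 1641/2000
DF(1.5y) is solved at step 3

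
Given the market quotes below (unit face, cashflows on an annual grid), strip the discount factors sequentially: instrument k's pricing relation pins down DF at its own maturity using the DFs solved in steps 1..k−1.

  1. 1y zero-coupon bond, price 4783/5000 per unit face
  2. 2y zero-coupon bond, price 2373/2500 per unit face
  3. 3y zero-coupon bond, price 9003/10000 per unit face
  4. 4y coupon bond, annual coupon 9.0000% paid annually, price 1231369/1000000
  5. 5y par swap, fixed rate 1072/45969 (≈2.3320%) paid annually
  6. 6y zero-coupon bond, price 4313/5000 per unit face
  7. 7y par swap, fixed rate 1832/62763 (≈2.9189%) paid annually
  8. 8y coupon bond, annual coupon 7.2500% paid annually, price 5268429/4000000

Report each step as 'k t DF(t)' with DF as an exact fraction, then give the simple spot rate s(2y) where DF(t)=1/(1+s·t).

1 1 4783/5000
2 2 2373/2500
3 3 9003/10000
4 4 449/500
5 5 558/625
6 6 4313/5000
7 7 1021/1250
8 8 4019/5000
s(2y) = (1/(2373/2500) − 1)/(2) = 127/4746 ≈ 2.6759%

step 1 [1y] zero: DF = P = 4783/5000 ≈ 0.956600
step 2 [2y] zero: DF = P = 2373/2500 ≈ 0.949200
step 3 [3y] zero: DF = P = 9003/10000 ≈ 0.900300
step 4 [4y] bond c/1=9/100: DF=(1231369/1000000 − 9/100·(0.956600+0.949200+0.900300))/(1+9/100) = 449/500 ≈ 0.898000
step 5 [5y] swap r/1=1072/45969: DF=(1 − 1072/45969·(0.956600+0.949200+0.900300+0.898000))/(1+1072/45969) = 558/625 ≈ 0.892800
step 6 [6y] zero: DF = P = 4313/5000 ≈ 0.862600
step 7 [7y] swap r/1=1832/62763: DF=(1 − 1832/62763·(0.956600+0.949200+0.900300+0.898000+0.892800+0.862600))/(1+1832/62763) = 1021/1250 ≈ 0.816800
step 8 [8y] bond c/1=29/400: DF=(5268429/4000000 − 29/400·(0.956600+0.949200+0.900300+0.898000+0.892800+0.862600+0.816800))/(1+29/400) = 4019/5000 ≈ 0.803800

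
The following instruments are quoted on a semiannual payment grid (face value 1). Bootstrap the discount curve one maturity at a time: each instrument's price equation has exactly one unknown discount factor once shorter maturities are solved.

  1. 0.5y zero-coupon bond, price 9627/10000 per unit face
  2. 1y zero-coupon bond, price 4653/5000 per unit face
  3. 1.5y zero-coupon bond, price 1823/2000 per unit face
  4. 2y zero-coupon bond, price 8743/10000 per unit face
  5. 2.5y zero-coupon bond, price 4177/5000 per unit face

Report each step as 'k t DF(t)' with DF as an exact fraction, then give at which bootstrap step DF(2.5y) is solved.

step 1 [0.5y] zero: DF = P = 9627/10000 ≈ 0.962700
step 2 [1y] zero: DF = P = 4653/5000 ≈ 0.930600
step 3 [1.5y] zero: DF = P = 1823/2000 ≈ 0.911500
step 4 [2y] zero: DF = P = 8743/10000 ≈ 0.874300
step 5 [2.5y] zero: DF = P = 4177/5000 ≈ 0.835400

1 1/2 9627/10000
2 1 4653/5000
3 3/2 1823/2000
4 2 8743/10000
5 5/2 4177/5000
DF(2.5y) is solved at step 5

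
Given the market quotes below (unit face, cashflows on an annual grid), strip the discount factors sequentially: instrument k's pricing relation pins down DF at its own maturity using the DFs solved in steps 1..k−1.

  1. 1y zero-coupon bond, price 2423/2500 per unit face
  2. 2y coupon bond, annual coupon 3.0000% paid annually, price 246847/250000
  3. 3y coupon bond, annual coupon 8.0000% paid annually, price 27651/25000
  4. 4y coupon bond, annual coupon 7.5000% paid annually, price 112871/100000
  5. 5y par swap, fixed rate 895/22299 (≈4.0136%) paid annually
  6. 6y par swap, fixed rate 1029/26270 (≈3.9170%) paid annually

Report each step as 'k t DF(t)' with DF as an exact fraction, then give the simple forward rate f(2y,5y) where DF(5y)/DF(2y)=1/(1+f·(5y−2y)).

1 1 2423/2500
2 2 1163/1250
3 3 4417/5000
4 4 4279/5000
5 5 821/1000
6 6 3971/5000
f(2y,5y) = ((1163/1250)/(821/1000) − 1)/(3) = 547/12315 ≈ 4.4417%

step 1 [1y] zero: DF = P = 2423/2500 ≈ 0.969200
step 2 [2y] bond c/1=3/100: DF=(246847/250000 − 3/100·(0.969200))/(1+3/100) = 1163/1250 ≈ 0.930400
step 3 [3y] bond c/1=2/25: DF=(27651/25000 − 2/25·(0.969200+0.930400))/(1+2/25) = 4417/5000 ≈ 0.883400
step 4 [4y] bond c/1=3/40: DF=(112871/100000 − 3/40·(0.969200+0.930400+0.883400))/(1+3/40) = 4279/5000 ≈ 0.855800
step 5 [5y] swap r/1=895/22299: DF=(1 − 895/22299·(0.969200+0.930400+0.883400+0.855800))/(1+895/22299) = 821/1000 ≈ 0.821000
step 6 [6y] swap r/1=1029/26270: DF=(1 − 1029/26270·(0.969200+0.930400+0.883400+0.855800+0.821000))/(1+1029/26270) = 3971/5000 ≈ 0.794200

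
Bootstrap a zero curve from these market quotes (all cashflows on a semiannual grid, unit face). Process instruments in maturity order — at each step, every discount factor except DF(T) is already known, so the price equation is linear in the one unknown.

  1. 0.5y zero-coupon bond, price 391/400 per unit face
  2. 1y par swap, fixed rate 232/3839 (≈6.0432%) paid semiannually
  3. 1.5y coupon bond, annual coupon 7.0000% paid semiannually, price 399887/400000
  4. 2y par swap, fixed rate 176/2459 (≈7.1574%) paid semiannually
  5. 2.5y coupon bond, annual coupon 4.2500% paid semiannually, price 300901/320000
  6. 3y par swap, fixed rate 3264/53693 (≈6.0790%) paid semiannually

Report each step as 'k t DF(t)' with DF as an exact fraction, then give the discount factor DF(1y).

1 1/2 391/400
2 1 471/500
3 3/2 901/1000
4 2 217/250
5 5/2 211/250
6 3 523/625
DF(1y) = 471/500 ≈ 0.942000

step 1 [0.5y] zero: DF = P = 391/400 ≈ 0.977500
step 2 [1y] swap r/2=116/3839: DF=(1 − 116/3839·(0.977500))/(1+116/3839) = 471/500 ≈ 0.942000
step 3 [1.5y] bond c/2=7/200: DF=(399887/400000 − 7/200·(0.977500+0.942000))/(1+7/200) = 901/1000 ≈ 0.901000
step 4 [2y] swap r/2=88/2459: DF=(1 − 88/2459·(0.977500+0.942000+0.901000))/(1+88/2459) = 217/250 ≈ 0.868000
step 5 [2.5y] bond c/2=17/800: DF=(300901/320000 − 17/800·(0.977500+0.942000+0.901000+0.868000))/(1+17/800) = 211/250 ≈ 0.844000
step 6 [3y] swap r/2=1632/53693: DF=(1 − 1632/53693·(0.977500+0.942000+0.901000+0.868000+0.844000))/(1+1632/53693) = 523/625 ≈ 0.836800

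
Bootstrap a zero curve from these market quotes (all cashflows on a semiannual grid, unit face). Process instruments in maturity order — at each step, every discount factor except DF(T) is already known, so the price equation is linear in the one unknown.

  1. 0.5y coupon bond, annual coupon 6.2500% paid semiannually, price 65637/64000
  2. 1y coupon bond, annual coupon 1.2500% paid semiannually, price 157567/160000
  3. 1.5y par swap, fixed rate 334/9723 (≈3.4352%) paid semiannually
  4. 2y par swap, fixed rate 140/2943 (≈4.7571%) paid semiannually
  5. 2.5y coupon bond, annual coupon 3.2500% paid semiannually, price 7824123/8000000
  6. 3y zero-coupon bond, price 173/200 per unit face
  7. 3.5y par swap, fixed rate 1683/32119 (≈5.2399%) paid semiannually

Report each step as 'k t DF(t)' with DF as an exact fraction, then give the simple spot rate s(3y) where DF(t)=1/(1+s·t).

1 1/2 1989/2000
2 1 389/400
3 3/2 9499/10000
4 2 909/1000
5 5/2 2253/2500
6 3 173/200
7 7/2 8317/10000
s(3y) = (1/(173/200) − 1)/(3) = 9/173 ≈ 5.2023%

step 1 [0.5y] bond c/2=1/32: DF=(65637/64000 − 1/32·(0))/(1+1/32) = 1989/2000 ≈ 0.994500
step 2 [1y] bond c/2=1/160: DF=(157567/160000 − 1/160·(0.994500))/(1+1/160) = 389/400 ≈ 0.972500
step 3 [1.5y] swap r/2=167/9723: DF=(1 − 167/9723·(0.994500+0.972500))/(1+167/9723) = 9499/10000 ≈ 0.949900
step 4 [2y] swap r/2=70/2943: DF=(1 − 70/2943·(0.994500+0.972500+0.949900))/(1+70/2943) = 909/1000 ≈ 0.909000
step 5 [2.5y] bond c/2=13/800: DF=(7824123/8000000 − 13/800·(0.994500+0.972500+0.949900+0.909000))/(1+13/800) = 2253/2500 ≈ 0.901200
step 6 [3y] zero: DF = P = 173/200 ≈ 0.865000
step 7 [3.5y] swap r/2=1683/64238: DF=(1 − 1683/64238·(0.994500+0.972500+0.949900+0.909000+0.901200+0.865000))/(1+1683/64238) = 8317/10000 ≈ 0.831700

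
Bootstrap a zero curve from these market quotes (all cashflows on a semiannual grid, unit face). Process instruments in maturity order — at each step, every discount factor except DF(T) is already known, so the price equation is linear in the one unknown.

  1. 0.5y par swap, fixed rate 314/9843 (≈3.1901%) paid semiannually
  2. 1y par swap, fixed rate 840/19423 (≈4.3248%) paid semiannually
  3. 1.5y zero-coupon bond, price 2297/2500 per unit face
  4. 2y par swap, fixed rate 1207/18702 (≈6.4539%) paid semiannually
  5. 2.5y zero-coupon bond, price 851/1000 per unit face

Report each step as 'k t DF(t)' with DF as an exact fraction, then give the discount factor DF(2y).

step 1 [0.5y] swap r/2=157/9843: DF=(1 − 157/9843·(0))/(1+157/9843) = 9843/10000 ≈ 0.984300
step 2 [1y] swap r/2=420/19423: DF=(1 − 420/19423·(0.984300))/(1+420/19423) = 479/500 ≈ 0.958000
step 3 [1.5y] zero: DF = P = 2297/2500 ≈ 0.918800
step 4 [2y] swap r/2=1207/37404: DF=(1 − 1207/37404·(0.984300+0.958000+0.918800))/(1+1207/37404) = 8793/10000 ≈ 0.879300
step 5 [2.5y] zero: DF = P = 851/1000 ≈ 0.851000

1 1/2 9843/10000
2 1 479/500
3 3/2 2297/2500
4 2 8793/10000
5 5/2 851/1000
DF(2y) = 8793/10000 ≈ 0.879300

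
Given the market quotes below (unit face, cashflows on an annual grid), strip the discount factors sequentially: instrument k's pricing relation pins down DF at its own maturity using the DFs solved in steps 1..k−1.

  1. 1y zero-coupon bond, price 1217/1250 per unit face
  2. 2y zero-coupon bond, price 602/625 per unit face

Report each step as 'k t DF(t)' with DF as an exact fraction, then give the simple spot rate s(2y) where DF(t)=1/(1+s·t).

1 1 1217/1250
2 2 602/625
s(2y) = (1/(602/625) − 1)/(2) = 23/1204 ≈ 1.9103%

step 1 [1y] zero: DF = P = 1217/1250 ≈ 0.973600
step 2 [2y] zero: DF = P = 602/625 ≈ 0.963200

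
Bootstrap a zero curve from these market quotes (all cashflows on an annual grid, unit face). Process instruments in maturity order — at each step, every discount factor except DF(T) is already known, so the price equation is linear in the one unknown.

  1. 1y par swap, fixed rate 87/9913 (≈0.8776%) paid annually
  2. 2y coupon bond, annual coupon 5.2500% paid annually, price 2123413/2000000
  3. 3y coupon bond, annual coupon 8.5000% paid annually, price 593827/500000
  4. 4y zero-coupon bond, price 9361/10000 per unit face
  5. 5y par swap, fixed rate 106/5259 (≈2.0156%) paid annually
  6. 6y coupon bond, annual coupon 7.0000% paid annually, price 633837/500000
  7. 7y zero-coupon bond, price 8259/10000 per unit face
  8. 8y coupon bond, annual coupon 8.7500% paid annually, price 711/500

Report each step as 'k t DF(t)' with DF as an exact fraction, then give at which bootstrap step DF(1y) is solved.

step 1 [1y] swap r/1=87/9913: DF=(1 − 87/9913·(0))/(1+87/9913) = 9913/10000 ≈ 0.991300
step 2 [2y] bond c/1=21/400: DF=(2123413/2000000 − 21/400·(0.991300))/(1+21/400) = 9593/10000 ≈ 0.959300
step 3 [3y] bond c/1=17/200: DF=(593827/500000 − 17/200·(0.991300+0.959300))/(1+17/200) = 4709/5000 ≈ 0.941800
step 4 [4y] zero: DF = P = 9361/10000 ≈ 0.936100
step 5 [5y] swap r/1=106/5259: DF=(1 − 106/5259·(0.991300+0.959300+0.941800+0.936100))/(1+106/5259) = 4523/5000 ≈ 0.904600
step 6 [6y] bond c/1=7/100: DF=(633837/500000 − 7/100·(0.991300+0.959300+0.941800+0.936100+0.904600))/(1+7/100) = 8751/10000 ≈ 0.875100
step 7 [7y] zero: DF = P = 8259/10000 ≈ 0.825900
step 8 [8y] bond c/1=7/80: DF=(711/500 − 7/80·(0.991300+0.959300+0.941800+0.936100+0.904600+0.875100+0.825900))/(1+7/80) = 7899/10000 ≈ 0.789900

1 1 9913/10000
2 2 9593/10000
3 3 4709/5000
4 4 9361/10000
5 5 4523/5000
6 6 8751/10000
7 7 8259/10000
8 8 7899/10000
DF(1y) is solved at step 1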